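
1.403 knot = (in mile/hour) 1 knot = 0.51444444 m/s, so 1.403 knot = 1.403 * 0.51444444 = 0.72176556 m/s. 1 mile/hour = 0.44704 m/s, so 0.72176556 m/s = 0.72176556 / 0.44704 = 1.6145436 mile/hour ≈ 1.615 mile/hour (4 s.f.). Final answer: 1.615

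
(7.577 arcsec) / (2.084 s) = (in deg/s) 1 arcsec = 4.8481368e-06 rad, so 7.577 arcsec = 7.577 * 4.8481368e-06 = 3.6734333e-05 rad. 2.084 s is already in s. Combine: 3.6734333e-05 rad / 2.084 s = 1.7626839e-05 rad/s. 1 deg/s = 0.017453293 rad/s, so 1.7626839e-05 rad/s = 1.7626839e-05 / 0.017453293 = 0.0010099435 deg/s ≈ 0.00101 deg/s (4 s.f.). Final answer: 0.00101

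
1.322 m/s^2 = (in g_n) 0.1348. Check: 1 g_n = 9.80665 m/s^2, so 1.322 m/s^2 = 1.322 / 9.80665 = 0.13480648 g_n ≈ 0.1348 g_n (4 s.f.).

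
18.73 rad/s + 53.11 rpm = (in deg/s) 18.73 rad/s is already in rad/s. 1 rpm = 0.10471976 rad/s, so 53.11 rpm = 53.11 * 0.10471976 = 5.5616662 rad/s. Sum: 18.73 + 5.5616662 = 24.291666 rad/s. 1 deg/s = 0.017453293 rad/s, so 24.291666 rad/s = 24.291666 / 0.017453293 = 1391.81 deg/s ≈ 1392 deg/s (4 s.f.). Final answer: 1392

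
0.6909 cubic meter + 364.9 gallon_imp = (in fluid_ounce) 0.6909 cubic meter = 0.6909 m^3. 1 gallon_imp = 0.00454609 m^3, so 364.9 gallon_imp = 364.9 * 0.00454609 = 1.6588682 m^3. Sum: 0.6909 + 1.6588682 = 2.3497682 m^3. 1 fluid_ounce = 2.957353e-05 m^3, so 2.3497682 m^3 = 2.3497682 / 2.957353e-05 = 79455.117 fluid_ounce ≈ 7.946e+04 fluid_ounce (4 s.f.). Final answer: 7.946e+04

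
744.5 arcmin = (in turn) 0.03447. Check: 1 arcmin = 0.00029088821 rad, so 744.5 arcmin = 744.5 * 0.00029088821 = 0.21656627 rad. 1 turn = 6.2831853 rad, so 0.21656627 rad = 0.21656627 / 6.2831853 = 0.034467593 turn ≈ 0.03447 turn (4 s.f.).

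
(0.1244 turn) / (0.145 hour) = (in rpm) 0.0143. Check: 1 turn = 6.2831853 rad, so 0.1244 turn = 0.1244 * 6.2831853 = 0.78162825 rad. 1 hour = 3600 s, so 0.145 hour = 0.145 * 3600 = 522 s. Combine: 0.78162825 rad / 522 s = 0.0014973721 rad/s. 1 rpm = 0.10471976 rad/s, so 0.0014973721 rad/s = 0.0014973721 / 0.10471976 = 0.014298851 rpm ≈ 0.0143 rpm (4 s.f.).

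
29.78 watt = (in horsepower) 0.03994. Check: 29.78 watt = 29.78 W. 1 horsepower = 745.69987 W, so 29.78 W = 29.78 / 745.69987 = 0.039935638 horsepower ≈ 0.03994 horsepower (4 s.f.).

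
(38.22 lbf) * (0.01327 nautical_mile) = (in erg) 1 lbf = 4.4482216 N, so 38.22 lbf = 38.22 * 4.4482216 = 170.01103 N. 1 nautical_mile = 1852 m, so 0.01327 nautical_mile = 0.01327 * 1852 = 24.57604 m. Combine: 170.01103 N * 24.57604 m = 4178.1979 J. 1 erg = 1e-07 J, so 4178.1979 J = 4178.1979 / 1e-07 = 4.1781979e+10 erg ≈ 4.178e+10 erg (4 s.f.). Final answer: 4.178e+10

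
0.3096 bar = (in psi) 4.49. Check: 1 bar = 100000 Pa, so 0.3096 bar = 0.3096 * 100000 = 30960 Pa. 1 psi = 6894.7573 Pa, so 30960 Pa = 30960 / 6894.7573 = 4.4903684 psi ≈ 4.49 psi (4 s.f.).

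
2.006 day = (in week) 1 day = 86400 s, so 2.006 day = 2.006 * 86400 = 173318.4 s. 1 week = 604800 s, so 173318.4 s = 173318.4 / 604800 = 0.28657143 week ≈ 0.2866 week (4 s.f.). Final answer: 0.2866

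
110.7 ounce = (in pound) 6.919. Check: 1 ounce = 0.028349523 kg, so 110.7 ounce = 110.7 * 0.028349523 = 3.1382922 kg. 1 pound = 0.45359237 kg, so 3.1382922 kg = 3.1382922 / 0.45359237 = 6.91875 pound ≈ 6.919 pound (4 s.f.).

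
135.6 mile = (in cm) 2.182e+07. Check: 1 mile = 1609.344 m, so 135.6 mile = 135.6 * 1609.344 = 218227.05 m. 1 cm = 0.01 m, so 218227.05 m = 218227.05 / 0.01 = 21822705 cm ≈ 2.182e+07 cm (4 s.f.).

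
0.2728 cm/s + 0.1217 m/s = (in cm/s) 12.44. Check: 1 cm/s = 0.01 m/s, so 0.2728 cm/s = 0.2728 * 0.01 = 0.002728 m/s. 0.1217 m/s is already in m/s. Sum: 0.002728 + 0.1217 = 0.124428 m/s. 1 cm/s = 0.01 m/s, so 0.124428 m/s = 0.124428 / 0.01 = 12.4428 cm/s ≈ 12.44 cm/s (4 s.f.).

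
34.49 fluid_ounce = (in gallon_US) 0.2695. Check: 1 fluid_ounce = 2.957353e-05 m^3, so 34.49 fluid_ounce = 34.49 * 2.957353e-05 = 0.001019991 m^3. 1 gallon_US = 0.0037854118 m^3, so 0.001019991 m^3 = 0.001019991 / 0.0037854118 = 0.26945313 gallon_US ≈ 0.2695 gallon_US (4 s.f.).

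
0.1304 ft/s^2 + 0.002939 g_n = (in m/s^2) 0.06857. Check: 1 ft/s^2 = 0.3048 m/s^2, so 0.1304 ft/s^2 = 0.1304 * 0.3048 = 0.03974592 m/s^2. 1 g_n = 9.80665 m/s^2, so 0.002939 g_n = 0.002939 * 9.80665 = 0.028821744 m/s^2. Sum: 0.03974592 + 0.028821744 = 0.068567664 m/s^2. Result: 0.068567664 m/s^2 ≈ 0.06857 m/s^2 (4 s.f.).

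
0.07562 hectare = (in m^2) 756.2. Check: 1 hectare = 10000 m^2, so 0.07562 hectare = 0.07562 * 10000 = 756.2 m^2. Result: 756.2 m^2.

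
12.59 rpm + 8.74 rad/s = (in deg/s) 576.3. Check: 1 rpm = 0.10471976 rad/s, so 12.59 rpm = 12.59 * 0.10471976 = 1.3184217 rad/s. 8.74 rad/s is already in rad/s. Sum: 1.3184217 + 8.74 = 10.058422 rad/s. 1 deg/s = 0.017453293 rad/s, so 10.058422 rad/s = 10.058422 / 0.017453293 = 576.30511 deg/s ≈ 576.3 deg/s (4 s.f.).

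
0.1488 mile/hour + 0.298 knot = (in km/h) 0.7914. Check: 1 mile/hour = 0.44704 m/s, so 0.1488 mile/hour = 0.1488 * 0.44704 = 0.066519552 m/s. 1 knot = 0.51444444 m/s, so 0.298 knot = 0.298 * 0.51444444 = 0.15330444 m/s. Sum: 0.066519552 + 0.15330444 = 0.219824 m/s. 1 km/h = 0.27777778 m/s, so 0.219824 m/s = 0.219824 / 0.27777778 = 0.79136639 km/h ≈ 0.7914 km/h (4 s.f.).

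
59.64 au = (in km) 1 au = 1.4959787e+11 m, so 59.64 au = 59.64 * 1.4959787e+11 = 8.922017e+12 m. 1 km = 1000 m, so 8.922017e+12 m = 8.922017e+12 / 1000 = 8.922017e+09 km ≈ 8.922e+09 km (4 s.f.). Final answer: 8.922e+09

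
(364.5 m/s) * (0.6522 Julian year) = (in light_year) 7.93e-07. Check: 364.5 m/s is already in m/s. 1 Julian year = 31557600 s, so 0.6522 Julian year = 0.6522 * 31557600 = 20581867 s. Combine: 364.5 m/s * 20581867 s = 7.5020904e+09 m. 1 light_year = 9.4607305e+15 m, so 7.5020904e+09 m = 7.5020904e+09 / 9.4607305e+15 = 7.9297158e-07 light_year ≈ 7.93e-07 light_year (4 s.f.).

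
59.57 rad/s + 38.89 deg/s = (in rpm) 575.3. Check: 59.57 rad/s is already in rad/s. 1 deg/s = 0.017453293 rad/s, so 38.89 deg/s = 38.89 * 0.017453293 = 0.67875855 rad/s. Sum: 59.57 + 0.67875855 = 60.248759 rad/s. 1 rpm = 0.10471976 rad/s, so 60.248759 rad/s = 60.248759 / 0.10471976 = 575.33326 rpm ≈ 575.3 rpm (4 s.f.).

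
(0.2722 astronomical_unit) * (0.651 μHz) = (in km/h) 9.543e+04. Check: 1 astronomical_unit = 1.4959787e+11 m, so 0.2722 astronomical_unit = 0.2722 * 1.4959787e+11 = 4.072054e+10 m. 1 μHz = 1e-06 Hz, so 0.651 μHz = 0.651 * 1e-06 = 6.51e-07 Hz. Combine: 4.072054e+10 m * 6.51e-07 Hz = 26509.072 m/s. 1 km/h = 0.27777778 m/s, so 26509.072 m/s = 26509.072 / 0.27777778 = 95432.658 km/h ≈ 9.543e+04 km/h (4 s.f.).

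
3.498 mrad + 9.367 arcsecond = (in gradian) 1 mrad = 0.001 rad, so 3.498 mrad = 3.498 * 0.001 = 0.003498 rad. 1 arcsecond = 4.8481368e-06 rad, so 9.367 arcsecond = 9.367 * 4.8481368e-06 = 4.5412498e-05 rad. Sum: 0.003498 + 4.5412498e-05 = 0.0035434125 rad. 1 gradian = 0.015707963 rad, so 0.0035434125 rad = 0.0035434125 / 0.015707963 = 0.22558065 gradian ≈ 0.2256 gradian (4 s.f.). Final answer: 0.2256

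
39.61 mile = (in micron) 1 mile = 1609.344 m, so 39.61 mile = 39.61 * 1609.344 = 63746.116 m. 1 micron = 1e-06 m, so 63746.116 m = 63746.116 / 1e-06 = 6.3746116e+10 micron ≈ 6.375e+10 micron (4 s.f.). Final answer: 6.375e+10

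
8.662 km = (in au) 1 km = 1000 m, so 8.662 km = 8.662 * 1000 = 8662 m. 1 au = 1.4959787e+11 m, so 8662 m = 8662 / 1.4959787e+11 = 5.7901894e-08 au ≈ 5.79e-08 au (4 s.f.). Final answer: 5.79e-08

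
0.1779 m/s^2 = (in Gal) 17.79. Check: 1 Gal = 0.01 m/s^2, so 0.1779 m/s^2 = 0.1779 / 0.01 = 17.79 Gal.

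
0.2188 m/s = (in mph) 1 mph = 0.44704 m/s, so 0.2188 m/s = 0.2188 / 0.44704 = 0.48944166 mph ≈ 0.4894 mph (4 s.f.). Final answer: 0.4894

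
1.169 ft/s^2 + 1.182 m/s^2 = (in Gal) 1 ft/s^2 = 0.3048 m/s^2, so 1.169 ft/s^2 = 1.169 * 0.3048 = 0.3563112 m/s^2. 1.182 m/s^2 is already in m/s^2. Sum: 0.3563112 + 1.182 = 1.5383112 m/s^2. 1 Gal = 0.01 m/s^2, so 1.5383112 m/s^2 = 1.5383112 / 0.01 = 153.83112 Gal ≈ 153.8 Gal (4 s.f.). Final answer: 153.8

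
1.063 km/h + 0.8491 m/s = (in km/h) 1 km/h = 0.27777778 m/s, so 1.063 km/h = 1.063 * 0.27777778 = 0.29527778 m/s. 0.8491 m/s is already in m/s. Sum: 0.29527778 + 0.8491 = 1.1443778 m/s. 1 km/h = 0.27777778 m/s, so 1.1443778 m/s = 1.1443778 / 0.27777778 = 4.11976 km/h ≈ 4.12 km/h (4 s.f.). Final answer: 4.12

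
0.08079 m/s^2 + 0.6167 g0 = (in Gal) 612.9. Check: 0.08079 m/s^2 is already in m/s^2. 1 g0 = 9.80665 m/s^2, so 0.6167 g0 = 0.6167 * 9.80665 = 6.0477611 m/s^2. Sum: 0.08079 + 6.0477611 = 6.1285511 m/s^2. 1 Gal = 0.01 m/s^2, so 6.1285511 m/s^2 = 6.1285511 / 0.01 = 612.85511 Gal ≈ 612.9 Gal (4 s.f.).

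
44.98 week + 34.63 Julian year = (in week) 1 week = 604800 s, so 44.98 week = 44.98 * 604800 = 27203904 s. 1 Julian year = 31557600 s, so 34.63 Julian year = 34.63 * 31557600 = 1.0928397e+09 s. Sum: 27203904 + 1.0928397e+09 = 1.1200436e+09 s. 1 week = 604800 s, so 1.1200436e+09 s = 1.1200436e+09 / 604800 = 1851.9239 week ≈ 1852 week (4 s.f.). Final answer: 1852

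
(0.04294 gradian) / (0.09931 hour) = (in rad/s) 1 gradian = 0.015707963 rad, so 0.04294 gradian = 0.04294 * 0.015707963 = 0.00067449994 rad. 1 hour = 3600 s, so 0.09931 hour = 0.09931 * 3600 = 357.516 s. Combine: 0.00067449994 rad / 357.516 s = 1.8866287e-06 rad/s. Result: 1.8866287e-06 rad/s ≈ 1.887e-06 rad/s (4 s.f.). Final answer: 1.887e-06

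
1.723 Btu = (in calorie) 1 Btu = 1055.0559 J, so 1.723 Btu = 1.723 * 1055.0559 = 1817.8612 J. 1 calorie = 4.184 J, so 1817.8612 J = 1817.8612 / 4.184 = 434.47926 calorie ≈ 434.5 calorie (4 s.f.). Final answer: 434.5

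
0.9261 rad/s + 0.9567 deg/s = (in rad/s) 0.9261 rad/s is already in rad/s. 1 deg/s = 0.017453293 rad/s, so 0.9567 deg/s = 0.9567 * 0.017453293 = 0.016697565 rad/s. Sum: 0.9261 + 0.016697565 = 0.94279756 rad/s. Result: 0.94279756 rad/s ≈ 0.9428 rad/s (4 s.f.). Final answer: 0.9428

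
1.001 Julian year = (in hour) 1 Julian year = 31557600 s, so 1.001 Julian year = 1.001 * 31557600 = 31589158 s. 1 hour = 3600 s, so 31589158 s = 31589158 / 3600 = 8774.766 hour ≈ 8775 hour (4 s.f.). Final answer: 8775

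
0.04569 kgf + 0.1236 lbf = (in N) 1 kgf = 9.80665 N, so 0.04569 kgf = 0.04569 * 9.80665 = 0.44806584 N. 1 lbf = 4.4482216 N, so 0.1236 lbf = 0.1236 * 4.4482216 = 0.54980019 N. Sum: 0.44806584 + 0.54980019 = 0.99786603 N. Result: 0.99786603 N ≈ 0.9979 N (4 s.f.). Final answer: 0.9979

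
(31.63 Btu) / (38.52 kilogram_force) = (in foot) 1 Btu = 1055.0559 J, so 31.63 Btu = 31.63 * 1055.0559 = 33371.417 J. 1 kilogram_force = 9.80665 N, so 38.52 kilogram_force = 38.52 * 9.80665 = 377.75216 N. Combine: 33371.417 J / 377.75216 N = 88.342094 m. 1 foot = 0.3048 m, so 88.342094 m = 88.342094 / 0.3048 = 289.83627 foot ≈ 289.8 foot (4 s.f.). Final answer: 289.8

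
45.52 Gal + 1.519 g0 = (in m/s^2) 15.35. Check: 1 Gal = 0.01 m/s^2, so 45.52 Gal = 45.52 * 0.01 = 0.4552 m/s^2. 1 g0 = 9.80665 m/s^2, so 1.519 g0 = 1.519 * 9.80665 = 14.896301 m/s^2. Sum: 0.4552 + 14.896301 = 15.351501 m/s^2. Result: 15.351501 m/s^2 ≈ 15.35 m/s^2 (4 s.f.).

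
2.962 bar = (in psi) 1 bar = 100000 Pa, so 2.962 bar = 2.962 * 100000 = 296200 Pa. 1 psi = 6894.7573 Pa, so 296200 Pa = 296200 / 6894.7573 = 42.960178 psi ≈ 42.96 psi (4 s.f.). Final answer: 42.96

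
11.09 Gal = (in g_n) 0.01131. Check: 1 Gal = 0.01 m/s^2, so 11.09 Gal = 11.09 * 0.01 = 0.1109 m/s^2. 1 g_n = 9.80665 m/s^2, so 0.1109 m/s^2 = 0.1109 / 9.80665 = 0.011308653 g_n ≈ 0.01131 g_n (4 s.f.).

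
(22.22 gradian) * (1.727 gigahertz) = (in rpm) 1 gradian = 0.015707963 rad, so 22.22 gradian = 22.22 * 0.015707963 = 0.34903094 rad. 1 gigahertz = 1e+09 Hz, so 1.727 gigahertz = 1.727 * 1e+09 = 1.727e+09 Hz. Combine: 0.34903094 rad * 1.727e+09 Hz = 6.0277644e+08 rad/s. 1 rpm = 0.10471976 rad/s, so 6.0277644e+08 rad/s = 6.0277644e+08 / 0.10471976 = 5.756091e+09 rpm ≈ 5.756e+09 rpm (4 s.f.). Final answer: 5.756e+09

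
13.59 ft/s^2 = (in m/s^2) 4.142. Check: 1 ft/s^2 = 0.3048 m/s^2, so 13.59 ft/s^2 = 13.59 * 0.3048 = 4.142232 m/s^2. Result: 4.142232 m/s^2 ≈ 4.142 m/s^2 (4 s.f.).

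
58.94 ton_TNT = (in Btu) 2.337e+08. Check: 1 ton_TNT = 4.184e+09 J, so 58.94 ton_TNT = 58.94 * 4.184e+09 = 2.4660496e+11 J. 1 Btu = 1055.0559 J, so 2.4660496e+11 J = 2.4660496e+11 / 1055.0559 = 2.337364e+08 Btu ≈ 2.337e+08 Btu (4 s.f.).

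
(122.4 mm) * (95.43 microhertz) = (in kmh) 4.205e-05. Check: 1 mm = 0.001 m, so 122.4 mm = 122.4 * 0.001 = 0.1224 m. 1 microhertz = 1e-06 Hz, so 95.43 microhertz = 95.43 * 1e-06 = 9.543e-05 Hz. Combine: 0.1224 m * 9.543e-05 Hz = 1.1680632e-05 m/s. 1 kmh = 0.27777778 m/s, so 1.1680632e-05 m/s = 1.1680632e-05 / 0.27777778 = 4.2050275e-05 kmh ≈ 4.205e-05 kmh (4 s.f.).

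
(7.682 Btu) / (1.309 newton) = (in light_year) 6.545e-13. Check: 1 Btu = 1055.0559 J, so 7.682 Btu = 7.682 * 1055.0559 = 8104.9391 J. 1.309 newton = 1.309 N. Combine: 8104.9391 J / 1.309 N = 6191.7029 m. 1 light_year = 9.4607305e+15 m, so 6191.7029 m = 6191.7029 / 9.4607305e+15 = 6.5446351e-13 light_year ≈ 6.545e-13 light_year (4 s.f.).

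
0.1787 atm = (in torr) 135.8. Check: 1 atm = 101325 Pa, so 0.1787 atm = 0.1787 * 101325 = 18106.778 Pa. 1 torr = 133.32237 Pa, so 18106.778 Pa = 18106.778 / 133.32237 = 135.812 torr ≈ 135.8 torr (4 s.f.).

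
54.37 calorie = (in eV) 1.42e+21. Check: 1 calorie = 4.184 J, so 54.37 calorie = 54.37 * 4.184 = 227.48408 J. 1 eV = 1.6021766e-19 J, so 227.48408 J = 227.48408 / 1.6021766e-19 = 1.4198439e+21 eV ≈ 1.42e+21 eV (4 s.f.).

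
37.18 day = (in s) 1 day = 86400 s, so 37.18 day = 37.18 * 86400 = 3212352 s. Result: 3212352 s ≈ 3.212e+06 s (4 s.f.). Final answer: 3.212e+06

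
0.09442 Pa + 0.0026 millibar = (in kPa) 0.0003544. Check: 0.09442 Pa is already in Pa. 1 millibar = 100 Pa, so 0.0026 millibar = 0.0026 * 100 = 0.26 Pa. Sum: 0.09442 + 0.26 = 0.35442 Pa. 1 kPa = 1000 Pa, so 0.35442 Pa = 0.35442 / 1000 = 0.00035442 kPa ≈ 0.0003544 kPa (4 s.f.).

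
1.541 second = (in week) 1.541 second = 1.541 s. 1 week = 604800 s, so 1.541 s = 1.541 / 604800 = 2.5479497e-06 week ≈ 2.548e-06 week (4 s.f.). Final answer: 2.548e-06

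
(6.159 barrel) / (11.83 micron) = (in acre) 20.45. Check: 1 barrel = 0.15898729 m^3, so 6.159 barrel = 6.159 * 0.15898729 = 0.97920275 m^3. 1 micron = 1e-06 m, so 11.83 micron = 11.83 * 1e-06 = 1.183e-05 m. Combine: 0.97920275 m^3 / 1.183e-05 m = 82772.844 m^2. 1 acre = 4046.8564 m^2, so 82772.844 m^2 = 82772.844 / 4046.8564 = 20.453615 acre ≈ 20.45 acre (4 s.f.).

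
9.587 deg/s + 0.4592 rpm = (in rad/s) 0.2154. Check: 1 deg/s = 0.017453293 rad/s, so 9.587 deg/s = 9.587 * 0.017453293 = 0.16732472 rad/s. 1 rpm = 0.10471976 rad/s, so 0.4592 rpm = 0.4592 * 0.10471976 = 0.048087312 rad/s. Sum: 0.16732472 + 0.048087312 = 0.21541203 rad/s. Result: 0.21541203 rad/s ≈ 0.2154 rad/s (4 s.f.).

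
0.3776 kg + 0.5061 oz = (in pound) 0.8641. Check: 0.3776 kg is already in kg. 1 oz = 0.028349523 kg, so 0.5061 oz = 0.5061 * 0.028349523 = 0.014347694 kg. Sum: 0.3776 + 0.014347694 = 0.39194769 kg. 1 pound = 0.45359237 kg, so 0.39194769 kg = 0.39194769 / 0.45359237 = 0.86409675 pound ≈ 0.8641 pound (4 s.f.).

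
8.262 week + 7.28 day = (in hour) 1563. Check: 1 week = 604800 s, so 8.262 week = 8.262 * 604800 = 4996857.6 s. 1 day = 86400 s, so 7.28 day = 7.28 * 86400 = 628992 s. Sum: 4996857.6 + 628992 = 5625849.6 s. 1 hour = 3600 s, so 5625849.6 s = 5625849.6 / 3600 = 1562.736 hour ≈ 1563 hour (4 s.f.).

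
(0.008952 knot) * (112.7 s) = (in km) 0.000519. Check: 1 knot = 0.51444444 m/s, so 0.008952 knot = 0.008952 * 0.51444444 = 0.0046053067 m/s. 112.7 s is already in s. Combine: 0.0046053067 m/s * 112.7 s = 0.51901806 m. 1 km = 1000 m, so 0.51901806 m = 0.51901806 / 1000 = 0.00051901806 km ≈ 0.000519 km (4 s.f.).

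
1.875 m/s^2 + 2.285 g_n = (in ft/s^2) 1.875 m/s^2 is already in m/s^2. 1 g_n = 9.80665 m/s^2, so 2.285 g_n = 2.285 * 9.80665 = 22.408195 m/s^2. Sum: 1.875 + 22.408195 = 24.283195 m/s^2. 1 ft/s^2 = 0.3048 m/s^2, so 24.283195 m/s^2 = 24.283195 / 0.3048 = 79.669276 ft/s^2 ≈ 79.67 ft/s^2 (4 s.f.). Final answer: 79.67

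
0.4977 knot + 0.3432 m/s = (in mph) 1 knot = 0.51444444 m/s, so 0.4977 knot = 0.4977 * 0.51444444 = 0.256039 m/s. 0.3432 m/s is already in m/s. Sum: 0.256039 + 0.3432 = 0.599239 m/s. 1 mph = 0.44704 m/s, so 0.599239 m/s = 0.599239 / 0.44704 = 1.3404595 mph ≈ 1.34 mph (4 s.f.). Final answer: 1.34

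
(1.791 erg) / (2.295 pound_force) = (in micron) 1 erg = 1e-07 J, so 1.791 erg = 1.791 * 1e-07 = 1.791e-07 J. 1 pound_force = 4.4482216 N, so 2.295 pound_force = 2.295 * 4.4482216 = 10.208669 N. Combine: 1.791e-07 J / 10.208669 N = 1.7543914e-08 m. 1 micron = 1e-06 m, so 1.7543914e-08 m = 1.7543914e-08 / 1e-06 = 0.017543914 micron ≈ 0.01754 micron (4 s.f.). Final answer: 0.01754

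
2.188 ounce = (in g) 1 ounce = 0.028349523 kg, so 2.188 ounce = 2.188 * 0.028349523 = 0.062028757 kg. 1 g = 0.001 kg, so 0.062028757 kg = 0.062028757 / 0.001 = 62.028757 g ≈ 62.03 g (4 s.f.). Final answer: 62.03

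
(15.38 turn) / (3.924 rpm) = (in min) 3.919. Check: 1 turn = 6.2831853 rad, so 15.38 turn = 15.38 * 6.2831853 = 96.63539 rad. 1 rpm = 0.10471976 rad/s, so 3.924 rpm = 3.924 * 0.10471976 = 0.41092032 rad/s. Combine: 96.63539 rad / 0.41092032 rad/s = 235.1682 s. 1 min = 60 s, so 235.1682 s = 235.1682 / 60 = 3.9194699 min ≈ 3.919 min (4 s.f.).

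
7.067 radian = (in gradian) 7.067 radian = 7.067 rad. 1 gradian = 0.015707963 rad, so 7.067 rad = 7.067 / 0.015707963 = 449.89919 gradian ≈ 449.9 gradian (4 s.f.). Final answer: 449.9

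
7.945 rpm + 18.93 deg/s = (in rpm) 1 rpm = 0.10471976 rad/s, so 7.945 rpm = 7.945 * 0.10471976 = 0.83199845 rad/s. 1 deg/s = 0.017453293 rad/s, so 18.93 deg/s = 18.93 * 0.017453293 = 0.33039083 rad/s. Sum: 0.83199845 + 0.33039083 = 1.1623893 rad/s. 1 rpm = 0.10471976 rad/s, so 1.1623893 rad/s = 1.1623893 / 0.10471976 = 11.1 rpm. Final answer: 11.1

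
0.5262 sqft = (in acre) 1.208e-05. Check: 1 sqft = 0.09290304 m^2, so 0.5262 sqft = 0.5262 * 0.09290304 = 0.04888558 m^2. 1 acre = 4046.8564 m^2, so 0.04888558 m^2 = 0.04888558 / 4046.8564 = 1.207989e-05 acre ≈ 1.208e-05 acre (4 s.f.).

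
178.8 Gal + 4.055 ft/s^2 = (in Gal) 1 Gal = 0.01 m/s^2, so 178.8 Gal = 178.8 * 0.01 = 1.788 m/s^2. 1 ft/s^2 = 0.3048 m/s^2, so 4.055 ft/s^2 = 4.055 * 0.3048 = 1.235964 m/s^2. Sum: 1.788 + 1.235964 = 3.023964 m/s^2. 1 Gal = 0.01 m/s^2, so 3.023964 m/s^2 = 3.023964 / 0.01 = 302.3964 Gal ≈ 302.4 Gal (4 s.f.). Final answer: 302.4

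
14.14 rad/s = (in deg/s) 810.2. Check: 1 deg/s = 0.017453293 rad/s, so 14.14 rad/s = 14.14 / 0.017453293 = 810.16232 deg/s ≈ 810.2 deg/s (4 s.f.).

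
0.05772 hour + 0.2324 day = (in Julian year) 1 hour = 3600 s, so 0.05772 hour = 0.05772 * 3600 = 207.792 s. 1 day = 86400 s, so 0.2324 day = 0.2324 * 86400 = 20079.36 s. Sum: 207.792 + 20079.36 = 20287.152 s. 1 Julian year = 31557600 s, so 20287.152 s = 20287.152 / 31557600 = 0.00064286105 Julian year ≈ 0.0006429 Julian year (4 s.f.). Final answer: 0.0006429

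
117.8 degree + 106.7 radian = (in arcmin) 3.739e+05. Check: 1 degree = 0.017453293 rad, so 117.8 degree = 117.8 * 0.017453293 = 2.0559979 rad. 106.7 radian = 106.7 rad. Sum: 2.0559979 + 106.7 = 108.756 rad. 1 arcmin = 0.00029088821 rad, so 108.756 rad = 108.756 / 0.00029088821 = 373875.58 arcmin ≈ 3.739e+05 arcmin (4 s.f.).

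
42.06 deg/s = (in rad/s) 1 deg/s = 0.017453293 rad/s, so 42.06 deg/s = 42.06 * 0.017453293 = 0.73408548 rad/s. Result: 0.73408548 rad/s ≈ 0.7341 rad/s (4 s.f.). Final answer: 0.7341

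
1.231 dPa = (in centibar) 0.0001231. Check: 1 dPa = 0.1 Pa, so 1.231 dPa = 1.231 * 0.1 = 0.1231 Pa. 1 centibar = 1000 Pa, so 0.1231 Pa = 0.1231 / 1000 = 0.0001231 centibar.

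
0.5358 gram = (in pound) 0.001181. Check: 1 gram = 0.001 kg, so 0.5358 gram = 0.5358 * 0.001 = 0.0005358 kg. 1 pound = 0.45359237 kg, so 0.0005358 kg = 0.0005358 / 0.45359237 = 0.0011812368 pound ≈ 0.001181 pound (4 s.f.).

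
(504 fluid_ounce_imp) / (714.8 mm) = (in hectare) 1 fluid_ounce_imp = 2.8413063e-05 m^3, so 504 fluid_ounce_imp = 504 * 2.8413063e-05 = 0.014320183 m^3. 1 mm = 0.001 m, so 714.8 mm = 714.8 * 0.001 = 0.7148 m. Combine: 0.014320183 m^3 / 0.7148 m = 0.020033833 m^2. 1 hectare = 10000 m^2, so 0.020033833 m^2 = 0.020033833 / 10000 = 2.0033833e-06 hectare ≈ 2.003e-06 hectare (4 s.f.). Final answer: 2.003e-06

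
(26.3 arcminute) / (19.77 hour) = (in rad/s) 1.075e-07. Check: 1 arcminute = 0.00029088821 rad, so 26.3 arcminute = 26.3 * 0.00029088821 = 0.0076503599 rad. 1 hour = 3600 s, so 19.77 hour = 19.77 * 3600 = 71172 s. Combine: 0.0076503599 rad / 71172 s = 1.0749115e-07 rad/s. Result: 1.0749115e-07 rad/s ≈ 1.075e-07 rad/s (4 s.f.).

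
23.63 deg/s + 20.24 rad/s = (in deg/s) 1 deg/s = 0.017453293 rad/s, so 23.63 deg/s = 23.63 * 0.017453293 = 0.4124213 rad/s. 20.24 rad/s is already in rad/s. Sum: 0.4124213 + 20.24 = 20.652421 rad/s. 1 deg/s = 0.017453293 rad/s, so 20.652421 rad/s = 20.652421 / 0.017453293 = 1183.2966 deg/s ≈ 1183 deg/s (4 s.f.). Final answer: 1183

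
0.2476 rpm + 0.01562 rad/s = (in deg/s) 1 rpm = 0.10471976 rad/s, so 0.2476 rpm = 0.2476 * 0.10471976 = 0.025928611 rad/s. 0.01562 rad/s is already in rad/s. Sum: 0.025928611 + 0.01562 = 0.041548611 rad/s. 1 deg/s = 0.017453293 rad/s, so 0.041548611 rad/s = 0.041548611 / 0.017453293 = 2.3805601 deg/s ≈ 2.381 deg/s (4 s.f.). Final answer: 2.381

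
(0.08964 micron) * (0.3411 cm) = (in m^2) 3.058e-10. Check: 1 micron = 1e-06 m, so 0.08964 micron = 0.08964 * 1e-06 = 8.964e-08 m. 1 cm = 0.01 m, so 0.3411 cm = 0.3411 * 0.01 = 0.003411 m. Combine: 8.964e-08 m * 0.003411 m = 3.0576204e-10 m^2. Result: 3.0576204e-10 m^2 ≈ 3.058e-10 m^2 (4 s.f.).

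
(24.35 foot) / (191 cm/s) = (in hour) 1 foot = 0.3048 m, so 24.35 foot = 24.35 * 0.3048 = 7.42188 m. 1 cm/s = 0.01 m/s, so 191 cm/s = 191 * 0.01 = 1.91 m/s. Combine: 7.42188 m / 1.91 m/s = 3.885801 s. 1 hour = 3600 s, so 3.885801 s = 3.885801 / 3600 = 0.0010793892 hour ≈ 0.001079 hour (4 s.f.). Final answer: 0.001079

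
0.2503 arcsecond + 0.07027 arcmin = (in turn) 1 arcsecond = 4.8481368e-06 rad, so 0.2503 arcsecond = 0.2503 * 4.8481368e-06 = 1.2134886e-06 rad. 1 arcmin = 0.00029088821 rad, so 0.07027 arcmin = 0.07027 * 0.00029088821 = 2.0440714e-05 rad. Sum: 1.2134886e-06 + 2.0440714e-05 = 2.1654203e-05 rad. 1 turn = 6.2831853 rad, so 2.1654203e-05 rad = 2.1654203e-05 / 6.2831853 = 3.4463735e-06 turn ≈ 3.446e-06 turn (4 s.f.). Final answer: 3.446e-06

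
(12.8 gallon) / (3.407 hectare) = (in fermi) 1 gallon = 0.0037854118 m^3, so 12.8 gallon = 12.8 * 0.0037854118 = 0.048453271 m^3. 1 hectare = 10000 m^2, so 3.407 hectare = 3.407 * 10000 = 34070 m^2. Combine: 0.048453271 m^3 / 34070 m^2 = 1.4221682e-06 m. 1 fermi = 1e-15 m, so 1.4221682e-06 m = 1.4221682e-06 / 1e-15 = 1.4221682e+09 fermi ≈ 1.422e+09 fermi (4 s.f.). Final answer: 1.422e+09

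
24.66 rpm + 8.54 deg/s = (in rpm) 26.08. Check: 1 rpm = 0.10471976 rad/s, so 24.66 rpm = 24.66 * 0.10471976 = 2.5823892 rad/s. 1 deg/s = 0.017453293 rad/s, so 8.54 deg/s = 8.54 * 0.017453293 = 0.14905112 rad/s. Sum: 2.5823892 + 0.14905112 = 2.7314403 rad/s. 1 rpm = 0.10471976 rad/s, so 2.7314403 rad/s = 2.7314403 / 0.10471976 = 26.083333 rpm ≈ 26.08 rpm (4 s.f.).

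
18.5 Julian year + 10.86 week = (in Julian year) 1 Julian year = 31557600 s, so 18.5 Julian year = 18.5 * 31557600 = 5.838156e+08 s. 1 week = 604800 s, so 10.86 week = 10.86 * 604800 = 6568128 s. Sum: 5.838156e+08 + 6568128 = 5.9038373e+08 s. 1 Julian year = 31557600 s, so 5.9038373e+08 s = 5.9038373e+08 / 31557600 = 18.708131 Julian year ≈ 18.71 Julian year (4 s.f.). Final answer: 18.71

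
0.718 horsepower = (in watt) 535.4. Check: 1 horsepower = 745.69987 W, so 0.718 horsepower = 0.718 * 745.69987 = 535.41251 W. 535.41251 W = 535.41251 watt ≈ 535.4 watt (4 s.f.).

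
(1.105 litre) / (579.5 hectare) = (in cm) 1.907e-08. Check: 1 litre = 0.001 m^3, so 1.105 litre = 1.105 * 0.001 = 0.001105 m^3. 1 hectare = 10000 m^2, so 579.5 hectare = 579.5 * 10000 = 5795000 m^2. Combine: 0.001105 m^3 / 5795000 m^2 = 1.9068162e-10 m. 1 cm = 0.01 m, so 1.9068162e-10 m = 1.9068162e-10 / 0.01 = 1.9068162e-08 cm ≈ 1.907e-08 cm (4 s.f.).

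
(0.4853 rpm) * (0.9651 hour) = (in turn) 28.1. Check: 1 rpm = 0.10471976 rad/s, so 0.4853 rpm = 0.4853 * 0.10471976 = 0.050820497 rad/s. 1 hour = 3600 s, so 0.9651 hour = 0.9651 * 3600 = 3474.36 s. Combine: 0.050820497 rad/s * 3474.36 s = 176.5687 rad. 1 turn = 6.2831853 rad, so 176.5687 rad = 176.5687 / 6.2831853 = 28.101782 turn ≈ 28.1 turn (4 s.f.).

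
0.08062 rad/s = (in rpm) 1 rpm = 0.10471976 rad/s, so 0.08062 rad/s = 0.08062 / 0.10471976 = 0.76986429 rpm ≈ 0.7699 rpm (4 s.f.). Final answer: 0.7699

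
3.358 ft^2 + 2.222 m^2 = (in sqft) 27.28. Check: 1 ft^2 = 0.09290304 m^2, so 3.358 ft^2 = 3.358 * 0.09290304 = 0.31196841 m^2. 2.222 m^2 is already in m^2. Sum: 0.31196841 + 2.222 = 2.5339684 m^2. 1 sqft = 0.09290304 m^2, so 2.5339684 m^2 = 2.5339684 / 0.09290304 = 27.275409 sqft ≈ 27.28 sqft (4 s.f.).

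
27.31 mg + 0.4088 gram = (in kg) 0.0004361. Check: 1 mg = 1e-06 kg, so 27.31 mg = 27.31 * 1e-06 = 2.731e-05 kg. 1 gram = 0.001 kg, so 0.4088 gram = 0.4088 * 0.001 = 0.0004088 kg. Sum: 2.731e-05 + 0.0004088 = 0.00043611 kg. Result: 0.00043611 kg ≈ 0.0004361 kg (4 s.f.).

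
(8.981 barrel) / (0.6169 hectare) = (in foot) 0.0007594. Check: 1 barrel = 0.15898729 m^3, so 8.981 barrel = 8.981 * 0.15898729 = 1.4278649 m^3. 1 hectare = 10000 m^2, so 0.6169 hectare = 0.6169 * 10000 = 6169 m^2. Combine: 1.4278649 m^3 / 6169 m^2 = 0.00023145808 m. 1 foot = 0.3048 m, so 0.00023145808 m = 0.00023145808 / 0.3048 = 0.0007593769 foot ≈ 0.0007594 foot (4 s.f.).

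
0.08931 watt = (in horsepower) 0.08931 watt = 0.08931 W. 1 horsepower = 745.69987 W, so 0.08931 W = 0.08931 / 745.69987 = 0.00011976668 horsepower ≈ 0.0001198 horsepower (4 s.f.). Final answer: 0.0001198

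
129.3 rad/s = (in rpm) 1235. Check: 1 rpm = 0.10471976 rad/s, so 129.3 rad/s = 129.3 / 0.10471976 = 1234.724 rpm ≈ 1235 rpm (4 s.f.).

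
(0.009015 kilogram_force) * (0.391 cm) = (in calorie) 1 kilogram_force = 9.80665 N, so 0.009015 kilogram_force = 0.009015 * 9.80665 = 0.08840695 N. 1 cm = 0.01 m, so 0.391 cm = 0.391 * 0.01 = 0.00391 m. Combine: 0.08840695 N * 0.00391 m = 0.00034567117 J. 1 calorie = 4.184 J, so 0.00034567117 J = 0.00034567117 / 4.184 = 8.2617393e-05 calorie ≈ 8.262e-05 calorie (4 s.f.). Final answer: 8.262e-05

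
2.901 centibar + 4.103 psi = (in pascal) 1 centibar = 1000 Pa, so 2.901 centibar = 2.901 * 1000 = 2901 Pa. 1 psi = 6894.7573 Pa, so 4.103 psi = 4.103 * 6894.7573 = 28289.189 Pa. Sum: 2901 + 28289.189 = 31190.189 Pa. 31190.189 Pa = 31190.189 pascal ≈ 3.119e+04 pascal (4 s.f.). Final answer: 3.119e+04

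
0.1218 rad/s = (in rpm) 1.163. Check: 1 rpm = 0.10471976 rad/s, so 0.1218 rad/s = 0.1218 / 0.10471976 = 1.1631043 rpm ≈ 1.163 rpm (4 s.f.).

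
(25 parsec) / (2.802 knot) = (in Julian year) 1 parsec = 3.0856776e+16 m, so 25 parsec = 25 * 3.0856776e+16 = 7.714194e+17 m. 1 knot = 0.51444444 m/s, so 2.802 knot = 2.802 * 0.51444444 = 1.4414733 m/s. Combine: 7.714194e+17 m / 1.4414733 m/s = 5.3516037e+17 s. 1 Julian year = 31557600 s, so 5.3516037e+17 s = 5.3516037e+17 / 31557600 = 1.6958209e+10 Julian year ≈ 1.696e+10 Julian year (4 s.f.). Final answer: 1.696e+10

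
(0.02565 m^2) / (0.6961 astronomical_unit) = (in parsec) 7.983e-30. Check: 0.02565 m^2 is already in m^2. 1 astronomical_unit = 1.4959787e+11 m, so 0.6961 astronomical_unit = 0.6961 * 1.4959787e+11 = 1.0413508e+11 m. Combine: 0.02565 m^2 / 1.0413508e+11 m = 2.463147e-13 m. 1 parsec = 3.0856776e+16 m, so 2.463147e-13 m = 2.463147e-13 / 3.0856776e+16 = 7.9825156e-30 parsec ≈ 7.983e-30 parsec (4 s.f.).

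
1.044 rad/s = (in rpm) 1 rpm = 0.10471976 rad/s, so 1.044 rad/s = 1.044 / 0.10471976 = 9.9694656 rpm ≈ 9.969 rpm (4 s.f.). Final answer: 9.969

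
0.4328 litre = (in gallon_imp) 1 litre = 0.001 m^3, so 0.4328 litre = 0.4328 * 0.001 = 0.0004328 m^3. 1 gallon_imp = 0.00454609 m^3, so 0.0004328 m^3 = 0.0004328 / 0.00454609 = 0.095202691 gallon_imp ≈ 0.0952 gallon_imp (4 s.f.). Final answer: 0.0952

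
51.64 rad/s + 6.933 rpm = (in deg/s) 51.64 rad/s is already in rad/s. 1 rpm = 0.10471976 rad/s, so 6.933 rpm = 6.933 * 0.10471976 = 0.72602206 rad/s. Sum: 51.64 + 0.72602206 = 52.366022 rad/s. 1 deg/s = 0.017453293 rad/s, so 52.366022 rad/s = 52.366022 / 0.017453293 = 3000.3521 deg/s ≈ 3000 deg/s (4 s.f.). Final answer: 3000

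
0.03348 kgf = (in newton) 0.3283. Check: 1 kgf = 9.80665 N, so 0.03348 kgf = 0.03348 * 9.80665 = 0.32832664 N. 0.32832664 N = 0.32832664 newton ≈ 0.3283 newton (4 s.f.).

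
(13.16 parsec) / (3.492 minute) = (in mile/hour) 1 parsec = 3.0856776e+16 m, so 13.16 parsec = 13.16 * 3.0856776e+16 = 4.0607517e+17 m. 1 minute = 60 s, so 3.492 minute = 3.492 * 60 = 209.52 s. Combine: 4.0607517e+17 m / 209.52 s = 1.9381213e+15 m/s. 1 mile/hour = 0.44704 m/s, so 1.9381213e+15 m/s = 1.9381213e+15 / 0.44704 = 4.3354538e+15 mile/hour ≈ 4.335e+15 mile/hour (4 s.f.). Final answer: 4.335e+15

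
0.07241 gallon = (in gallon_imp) 1 gallon = 0.0037854118 m^3, so 0.07241 gallon = 0.07241 * 0.0037854118 = 0.00027410167 m^3. 1 gallon_imp = 0.00454609 m^3, so 0.00027410167 m^3 = 0.00027410167 / 0.00454609 = 0.060293938 gallon_imp ≈ 0.06029 gallon_imp (4 s.f.). Final answer: 0.06029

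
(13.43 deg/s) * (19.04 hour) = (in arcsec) 1 deg/s = 0.017453293 rad/s, so 13.43 deg/s = 13.43 * 0.017453293 = 0.23439772 rad/s. 1 hour = 3600 s, so 19.04 hour = 19.04 * 3600 = 68544 s. Combine: 0.23439772 rad/s * 68544 s = 16066.557 rad. 1 arcsec = 4.8481368e-06 rad, so 16066.557 rad = 16066.557 / 4.8481368e-06 = 3.3139653e+09 arcsec ≈ 3.314e+09 arcsec (4 s.f.). Final answer: 3.314e+09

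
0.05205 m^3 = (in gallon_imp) 1 gallon_imp = 0.00454609 m^3, so 0.05205 m^3 = 0.05205 / 0.00454609 = 11.449399 gallon_imp ≈ 11.45 gallon_imp (4 s.f.). Final answer: 11.45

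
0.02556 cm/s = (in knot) 0.0004968. Check: 1 cm/s = 0.01 m/s, so 0.02556 cm/s = 0.02556 * 0.01 = 0.0002556 m/s. 1 knot = 0.51444444 m/s, so 0.0002556 m/s = 0.0002556 / 0.51444444 = 0.00049684665 knot ≈ 0.0004968 knot (4 s.f.).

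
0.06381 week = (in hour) 10.72. Check: 1 week = 604800 s, so 0.06381 week = 0.06381 * 604800 = 38592.288 s. 1 hour = 3600 s, so 38592.288 s = 38592.288 / 3600 = 10.72008 hour ≈ 10.72 hour (4 s.f.).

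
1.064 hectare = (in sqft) 1 hectare = 10000 m^2, so 1.064 hectare = 1.064 * 10000 = 10640 m^2. 1 sqft = 0.09290304 m^2, so 10640 m^2 = 10640 / 0.09290304 = 114528.01 sqft ≈ 1.145e+05 sqft (4 s.f.). Final answer: 1.145e+05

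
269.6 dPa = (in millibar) 1 dPa = 0.1 Pa, so 269.6 dPa = 269.6 * 0.1 = 26.96 Pa. 1 millibar = 100 Pa, so 26.96 Pa = 26.96 / 100 = 0.2696 millibar. Final answer: 0.2696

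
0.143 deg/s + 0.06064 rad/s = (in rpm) 0.6029. Check: 1 deg/s = 0.017453293 rad/s, so 0.143 deg/s = 0.143 * 0.017453293 = 0.0024958208 rad/s. 0.06064 rad/s is already in rad/s. Sum: 0.0024958208 + 0.06064 = 0.063135821 rad/s. 1 rpm = 0.10471976 rad/s, so 0.063135821 rad/s = 0.063135821 / 0.10471976 = 0.60290268 rpm ≈ 0.6029 rpm (4 s.f.).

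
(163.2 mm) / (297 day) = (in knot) 1.236e-08. Check: 1 mm = 0.001 m, so 163.2 mm = 163.2 * 0.001 = 0.1632 m. 1 day = 86400 s, so 297 day = 297 * 86400 = 25660800 s. Combine: 0.1632 m / 25660800 s = 6.3598952e-09 m/s. 1 knot = 0.51444444 m/s, so 6.3598952e-09 m/s = 6.3598952e-09 / 0.51444444 = 1.2362647e-08 knot ≈ 1.236e-08 knot (4 s.f.).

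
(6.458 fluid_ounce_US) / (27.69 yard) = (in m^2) 7.543e-06. Check: 1 fluid_ounce_US = 2.957353e-05 m^3, so 6.458 fluid_ounce_US = 6.458 * 2.957353e-05 = 0.00019098585 m^3. 1 yard = 0.9144 m, so 27.69 yard = 27.69 * 0.9144 = 25.319736 m. Combine: 0.00019098585 m^3 / 25.319736 m = 7.5429639e-06 m^2. Result: 7.5429639e-06 m^2 ≈ 7.543e-06 m^2 (4 s.f.).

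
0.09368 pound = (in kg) 0.04249. Check: 1 pound = 0.45359237 kg, so 0.09368 pound = 0.09368 * 0.45359237 = 0.042492533 kg. Result: 0.042492533 kg ≈ 0.04249 kg (4 s.f.).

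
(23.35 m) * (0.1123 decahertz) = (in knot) 23.35 m is already in m. 1 decahertz = 10 Hz, so 0.1123 decahertz = 0.1123 * 10 = 1.123 Hz. Combine: 23.35 m * 1.123 Hz = 26.22205 m/s. 1 knot = 0.51444444 m/s, so 26.22205 m/s = 26.22205 / 0.51444444 = 50.971587 knot ≈ 50.97 knot (4 s.f.). Final answer: 50.97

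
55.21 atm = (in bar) 1 atm = 101325 Pa, so 55.21 atm = 55.21 * 101325 = 5594153.2 Pa. 1 bar = 100000 Pa, so 5594153.2 Pa = 5594153.2 / 100000 = 55.941533 bar ≈ 55.94 bar (4 s.f.). Final answer: 55.94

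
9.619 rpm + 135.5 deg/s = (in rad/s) 3.372. Check: 1 rpm = 0.10471976 rad/s, so 9.619 rpm = 9.619 * 0.10471976 = 1.0072993 rad/s. 1 deg/s = 0.017453293 rad/s, so 135.5 deg/s = 135.5 * 0.017453293 = 2.3649211 rad/s. Sum: 1.0072993 + 2.3649211 = 3.3722205 rad/s. Result: 3.3722205 rad/s ≈ 3.372 rad/s (4 s.f.).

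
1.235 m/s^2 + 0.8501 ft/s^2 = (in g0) 1.235 m/s^2 is already in m/s^2. 1 ft/s^2 = 0.3048 m/s^2, so 0.8501 ft/s^2 = 0.8501 * 0.3048 = 0.25911048 m/s^2. Sum: 1.235 + 0.25911048 = 1.4941105 m/s^2. 1 g0 = 9.80665 m/s^2, so 1.4941105 m/s^2 = 1.4941105 / 9.80665 = 0.15235687 g0 ≈ 0.1524 g0 (4 s.f.). Final answer: 0.1524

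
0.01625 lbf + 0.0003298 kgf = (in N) 1 lbf = 4.4482216 N, so 0.01625 lbf = 0.01625 * 4.4482216 = 0.072283601 N. 1 kgf = 9.80665 N, so 0.0003298 kgf = 0.0003298 * 9.80665 = 0.0032342332 N. Sum: 0.072283601 + 0.0032342332 = 0.075517834 N. Result: 0.075517834 N ≈ 0.07552 N (4 s.f.). Final answer: 0.07552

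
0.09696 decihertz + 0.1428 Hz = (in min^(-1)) 9.15. Check: 1 decihertz = 0.1 Hz, so 0.09696 decihertz = 0.09696 * 0.1 = 0.009696 Hz. 0.1428 Hz is already in Hz. Sum: 0.009696 + 0.1428 = 0.152496 Hz. 1 min^(-1) = 0.016666667 Hz, so 0.152496 Hz = 0.152496 / 0.016666667 = 9.14976 min^(-1) ≈ 9.15 min^(-1) (4 s.f.).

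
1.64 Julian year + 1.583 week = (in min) 1 Julian year = 31557600 s, so 1.64 Julian year = 1.64 * 31557600 = 51754464 s. 1 week = 604800 s, so 1.583 week = 1.583 * 604800 = 957398.4 s. Sum: 51754464 + 957398.4 = 52711862 s. 1 min = 60 s, so 52711862 s = 52711862 / 60 = 878531.04 min ≈ 8.785e+05 min (4 s.f.). Final answer: 8.785e+05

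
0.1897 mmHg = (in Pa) 25.29. Check: 1 mmHg = 133.32237 Pa, so 0.1897 mmHg = 0.1897 * 133.32237 = 25.291253 Pa. Result: 25.291253 Pa ≈ 25.29 Pa (4 s.f.).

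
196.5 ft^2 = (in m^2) 18.26. Check: 1 ft^2 = 0.09290304 m^2, so 196.5 ft^2 = 196.5 * 0.09290304 = 18.255447 m^2. Result: 18.255447 m^2 ≈ 18.26 m^2 (4 s.f.).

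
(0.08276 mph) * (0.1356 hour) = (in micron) 1 mph = 0.44704 m/s, so 0.08276 mph = 0.08276 * 0.44704 = 0.03699703 m/s. 1 hour = 3600 s, so 0.1356 hour = 0.1356 * 3600 = 488.16 s. Combine: 0.03699703 m/s * 488.16 s = 18.06047 m. 1 micron = 1e-06 m, so 18.06047 m = 18.06047 / 1e-06 = 18060470 micron ≈ 1.806e+07 micron (4 s.f.). Final answer: 1.806e+07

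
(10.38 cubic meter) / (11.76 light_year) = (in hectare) 10.38 cubic meter = 10.38 m^3. 1 light_year = 9.4607305e+15 m, so 11.76 light_year = 11.76 * 9.4607305e+15 = 1.1125819e+17 m. Combine: 10.38 m^3 / 1.1125819e+17 m = 9.3296502e-17 m^2. 1 hectare = 10000 m^2, so 9.3296502e-17 m^2 = 9.3296502e-17 / 10000 = 9.3296502e-21 hectare ≈ 9.33e-21 hectare (4 s.f.). Final answer: 9.33e-21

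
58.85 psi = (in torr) 1 psi = 6894.7573 Pa, so 58.85 psi = 58.85 * 6894.7573 = 405756.47 Pa. 1 torr = 133.32237 Pa, so 405756.47 Pa = 405756.47 / 133.32237 = 3043.4238 torr ≈ 3043 torr (4 s.f.). Final answer: 3043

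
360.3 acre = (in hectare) 1 acre = 4046.8564 m^2, so 360.3 acre = 360.3 * 4046.8564 = 1458082.4 m^2. 1 hectare = 10000 m^2, so 1458082.4 m^2 = 1458082.4 / 10000 = 145.80824 hectare ≈ 145.8 hectare (4 s.f.). Final answer: 145.8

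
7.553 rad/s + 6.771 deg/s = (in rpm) 7.553 rad/s is already in rad/s. 1 deg/s = 0.017453293 rad/s, so 6.771 deg/s = 6.771 * 0.017453293 = 0.11817624 rad/s. Sum: 7.553 + 0.11817624 = 7.6711762 rad/s. 1 rpm = 0.10471976 rad/s, so 7.6711762 rad/s = 7.6711762 / 0.10471976 = 73.254337 rpm ≈ 73.25 rpm (4 s.f.). Final answer: 73.25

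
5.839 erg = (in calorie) 1.396e-07. Check: 1 erg = 1e-07 J, so 5.839 erg = 5.839 * 1e-07 = 5.839e-07 J. 1 calorie = 4.184 J, so 5.839e-07 J = 5.839e-07 / 4.184 = 1.3955545e-07 calorie ≈ 1.396e-07 calorie (4 s.f.).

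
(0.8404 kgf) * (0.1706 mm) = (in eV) 8.776e+15. Check: 1 kgf = 9.80665 N, so 0.8404 kgf = 0.8404 * 9.80665 = 8.2415087 N. 1 mm = 0.001 m, so 0.1706 mm = 0.1706 * 0.001 = 0.0001706 m. Combine: 8.2415087 N * 0.0001706 m = 0.0014060014 J. 1 eV = 1.6021766e-19 J, so 0.0014060014 J = 0.0014060014 / 1.6021766e-19 = 8.7755704e+15 eV ≈ 8.776e+15 eV (4 s.f.).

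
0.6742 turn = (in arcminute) 1.456e+04. Check: 1 turn = 6.2831853 rad, so 0.6742 turn = 0.6742 * 6.2831853 = 4.2361235 rad. 1 arcminute = 0.00029088821 rad, so 4.2361235 rad = 4.2361235 / 0.00029088821 = 14562.72 arcminute ≈ 1.456e+04 arcminute (4 s.f.).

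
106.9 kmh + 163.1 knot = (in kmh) 1 kmh = 0.27777778 m/s, so 106.9 kmh = 106.9 * 0.27777778 = 29.694444 m/s. 1 knot = 0.51444444 m/s, so 163.1 knot = 163.1 * 0.51444444 = 83.905889 m/s. Sum: 29.694444 + 83.905889 = 113.60033 m/s. 1 kmh = 0.27777778 m/s, so 113.60033 m/s = 113.60033 / 0.27777778 = 408.9612 kmh ≈ 409 kmh (4 s.f.). Final answer: 409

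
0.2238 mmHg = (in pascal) 1 mmHg = 133.32237 Pa, so 0.2238 mmHg = 0.2238 * 133.32237 = 29.837546 Pa. 29.837546 Pa = 29.837546 pascal ≈ 29.84 pascal (4 s.f.). Final answer: 29.84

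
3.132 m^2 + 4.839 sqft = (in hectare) 0.0003582. Check: 3.132 m^2 is already in m^2. 1 sqft = 0.09290304 m^2, so 4.839 sqft = 4.839 * 0.09290304 = 0.44955781 m^2. Sum: 3.132 + 0.44955781 = 3.5815578 m^2. 1 hectare = 10000 m^2, so 3.5815578 m^2 = 3.5815578 / 10000 = 0.00035815578 hectare ≈ 0.0003582 hectare (4 s.f.).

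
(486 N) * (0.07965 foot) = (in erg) 486 N is already in N. 1 foot = 0.3048 m, so 0.07965 foot = 0.07965 * 0.3048 = 0.02427732 m. Combine: 486 N * 0.02427732 m = 11.798778 J. 1 erg = 1e-07 J, so 11.798778 J = 11.798778 / 1e-07 = 1.1798778e+08 erg ≈ 1.18e+08 erg (4 s.f.). Final answer: 1.18e+08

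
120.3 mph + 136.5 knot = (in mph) 1 mph = 0.44704 m/s, so 120.3 mph = 120.3 * 0.44704 = 53.778912 m/s. 1 knot = 0.51444444 m/s, so 136.5 knot = 136.5 * 0.51444444 = 70.221667 m/s. Sum: 53.778912 + 70.221667 = 124.00058 m/s. 1 mph = 0.44704 m/s, so 124.00058 m/s = 124.00058 / 0.44704 = 277.38139 mph ≈ 277.4 mph (4 s.f.). Final answer: 277.4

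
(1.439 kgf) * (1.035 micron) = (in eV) 1 kgf = 9.80665 N, so 1.439 kgf = 1.439 * 9.80665 = 14.111769 N. 1 micron = 1e-06 m, so 1.035 micron = 1.035 * 1e-06 = 1.035e-06 m. Combine: 14.111769 N * 1.035e-06 m = 1.4605681e-05 J. 1 eV = 1.6021766e-19 J, so 1.4605681e-05 J = 1.4605681e-05 / 1.6021766e-19 = 9.1161492e+13 eV ≈ 9.116e+13 eV (4 s.f.). Final answer: 9.116e+13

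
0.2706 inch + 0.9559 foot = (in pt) 1 inch = 0.0254 m, so 0.2706 inch = 0.2706 * 0.0254 = 0.00687324 m. 1 foot = 0.3048 m, so 0.9559 foot = 0.9559 * 0.3048 = 0.29135832 m. Sum: 0.00687324 + 0.29135832 = 0.29823156 m. 1 pt = 0.00035277778 m, so 0.29823156 m = 0.29823156 / 0.00035277778 = 845.3808 pt ≈ 845.4 pt (4 s.f.). Final answer: 845.4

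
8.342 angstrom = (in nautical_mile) 4.504e-13. Check: 1 angstrom = 1e-10 m, so 8.342 angstrom = 8.342 * 1e-10 = 8.342e-10 m. 1 nautical_mile = 1852 m, so 8.342e-10 m = 8.342e-10 / 1852 = 4.5043197e-13 nautical_mile ≈ 4.504e-13 nautical_mile (4 s.f.).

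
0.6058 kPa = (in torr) 1 kPa = 1000 Pa, so 0.6058 kPa = 0.6058 * 1000 = 605.8 Pa. 1 torr = 133.32237 Pa, so 605.8 Pa = 605.8 / 133.32237 = 4.5438737 torr ≈ 4.544 torr (4 s.f.). Final answer: 4.544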